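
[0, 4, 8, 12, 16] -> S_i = 0 + 4*i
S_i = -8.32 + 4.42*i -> [-8.32, -3.9, 0.52, 4.94, 9.36]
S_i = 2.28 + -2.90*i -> [2.28, -0.62, -3.52, -6.42, -9.32]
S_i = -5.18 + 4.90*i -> [-5.18, -0.28, 4.62, 9.52, 14.42]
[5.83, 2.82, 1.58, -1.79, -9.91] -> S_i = Random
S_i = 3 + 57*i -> [3, 60, 117, 174, 231]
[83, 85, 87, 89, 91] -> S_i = 83 + 2*i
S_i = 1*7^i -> [1, 7, 49, 343, 2401]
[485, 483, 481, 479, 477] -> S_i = 485 + -2*i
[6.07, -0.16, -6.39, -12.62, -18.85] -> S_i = 6.07 + -6.23*i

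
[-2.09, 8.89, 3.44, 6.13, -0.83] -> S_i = Random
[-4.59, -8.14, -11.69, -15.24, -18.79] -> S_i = -4.59 + -3.55*i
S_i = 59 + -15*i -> [59, 44, 29, 14, -1]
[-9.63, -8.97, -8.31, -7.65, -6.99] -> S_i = -9.63 + 0.66*i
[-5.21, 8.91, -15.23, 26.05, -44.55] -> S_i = -5.21*(-1.71)^i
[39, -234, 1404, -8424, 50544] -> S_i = 39*-6^i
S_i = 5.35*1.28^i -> [5.35, 6.85, 8.77, 11.22, 14.36]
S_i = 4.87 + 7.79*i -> [4.87, 12.66, 20.45, 28.24, 36.03]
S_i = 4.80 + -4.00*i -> [4.8, 0.8, -3.2, -7.2, -11.2]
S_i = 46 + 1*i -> [46, 47, 48, 49, 50]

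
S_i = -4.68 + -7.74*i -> [-4.68, -12.42, -20.16, -27.9, -35.64]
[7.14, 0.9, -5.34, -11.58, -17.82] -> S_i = 7.14 + -6.24*i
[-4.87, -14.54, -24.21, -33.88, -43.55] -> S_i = -4.87 + -9.67*i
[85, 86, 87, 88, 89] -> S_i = 85 + 1*i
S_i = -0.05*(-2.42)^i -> [-0.05, 0.12, -0.29, 0.71, -1.71]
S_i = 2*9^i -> [2, 18, 162, 1458, 13122]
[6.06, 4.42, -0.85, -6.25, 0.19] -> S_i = Random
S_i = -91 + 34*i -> [-91, -57, -23, 11, 45]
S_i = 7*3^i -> [7, 21, 63, 189, 567]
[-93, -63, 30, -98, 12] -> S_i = Random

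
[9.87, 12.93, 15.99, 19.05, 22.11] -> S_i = 9.87 + 3.06*i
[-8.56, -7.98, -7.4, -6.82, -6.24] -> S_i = -8.56 + 0.58*i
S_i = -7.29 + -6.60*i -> [-7.29, -13.89, -20.49, -27.09, -33.69]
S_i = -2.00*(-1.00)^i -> [-2.0, 2.0, -2.0, 2.0, -2.0]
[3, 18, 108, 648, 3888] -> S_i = 3*6^i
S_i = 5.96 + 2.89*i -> [5.96, 8.85, 11.74, 14.63, 17.52]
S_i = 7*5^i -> [7, 35, 175, 875, 4375]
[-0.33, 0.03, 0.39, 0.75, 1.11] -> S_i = -0.33 + 0.36*i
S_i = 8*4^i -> [8, 32, 128, 512, 2048]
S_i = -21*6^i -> [-21, -126, -756, -4536, -27216]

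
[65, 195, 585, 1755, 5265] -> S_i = 65*3^i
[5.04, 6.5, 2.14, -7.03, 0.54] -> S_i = Random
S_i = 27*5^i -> [27, 135, 675, 3375, 16875]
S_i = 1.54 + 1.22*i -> [1.54, 2.76, 3.98, 5.2, 6.42]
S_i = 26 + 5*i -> [26, 31, 36, 41, 46]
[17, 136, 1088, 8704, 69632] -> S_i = 17*8^i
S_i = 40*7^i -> [40, 280, 1960, 13720, 96040]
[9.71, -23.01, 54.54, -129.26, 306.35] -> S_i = 9.71*(-2.37)^i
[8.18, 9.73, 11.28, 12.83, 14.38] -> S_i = 8.18 + 1.55*i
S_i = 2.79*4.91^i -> [2.79, 13.7, 67.26, 330.25, 1621.55]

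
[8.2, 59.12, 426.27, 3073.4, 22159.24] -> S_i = 8.20*7.21^i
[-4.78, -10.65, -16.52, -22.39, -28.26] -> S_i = -4.78 + -5.87*i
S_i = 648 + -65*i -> [648, 583, 518, 453, 388]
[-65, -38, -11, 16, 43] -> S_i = -65 + 27*i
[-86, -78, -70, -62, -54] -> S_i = -86 + 8*i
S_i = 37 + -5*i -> [37, 32, 27, 22, 17]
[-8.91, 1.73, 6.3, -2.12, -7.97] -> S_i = Random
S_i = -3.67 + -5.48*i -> [-3.67, -9.15, -14.63, -20.11, -25.59]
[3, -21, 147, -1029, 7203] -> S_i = 3*-7^i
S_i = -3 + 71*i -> [-3, 68, 139, 210, 281]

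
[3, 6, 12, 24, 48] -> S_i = 3*2^i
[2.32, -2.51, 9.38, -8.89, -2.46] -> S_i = Random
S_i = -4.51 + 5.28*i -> [-4.51, 0.77, 6.05, 11.33, 16.61]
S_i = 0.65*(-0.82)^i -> [0.65, -0.53, 0.44, -0.36, 0.29]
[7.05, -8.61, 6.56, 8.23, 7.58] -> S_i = Random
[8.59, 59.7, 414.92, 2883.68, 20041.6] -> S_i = 8.59*6.95^i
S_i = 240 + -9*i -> [240, 231, 222, 213, 204]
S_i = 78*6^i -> [78, 468, 2808, 16848, 101088]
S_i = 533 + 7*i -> [533, 540, 547, 554, 561]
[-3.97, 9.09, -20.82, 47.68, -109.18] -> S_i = -3.97*(-2.29)^i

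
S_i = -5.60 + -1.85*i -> [-5.6, -7.45, -9.3, -11.15, -13.0]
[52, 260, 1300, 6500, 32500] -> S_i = 52*5^i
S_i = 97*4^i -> [97, 388, 1552, 6208, 24832]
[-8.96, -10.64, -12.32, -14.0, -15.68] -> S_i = -8.96 + -1.68*i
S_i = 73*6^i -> [73, 438, 2628, 15768, 94608]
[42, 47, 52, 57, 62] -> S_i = 42 + 5*i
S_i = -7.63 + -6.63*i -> [-7.63, -14.26, -20.89, -27.52, -34.15]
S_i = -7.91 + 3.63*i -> [-7.91, -4.28, -0.65, 2.98, 6.61]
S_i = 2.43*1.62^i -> [2.43, 3.94, 6.38, 10.33, 16.74]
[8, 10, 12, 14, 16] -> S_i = 8 + 2*i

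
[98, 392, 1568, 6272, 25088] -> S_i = 98*4^i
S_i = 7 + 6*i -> [7, 13, 19, 25, 31]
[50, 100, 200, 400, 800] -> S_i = 50*2^i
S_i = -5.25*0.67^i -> [-5.25, -3.52, -2.36, -1.58, -1.06]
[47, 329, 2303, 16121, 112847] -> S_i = 47*7^i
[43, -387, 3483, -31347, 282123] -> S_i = 43*-9^i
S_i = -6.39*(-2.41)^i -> [-6.39, 15.4, -37.11, 89.44, -215.56]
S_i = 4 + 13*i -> [4, 17, 30, 43, 56]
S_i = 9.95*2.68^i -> [9.95, 26.67, 71.46, 191.53, 513.29]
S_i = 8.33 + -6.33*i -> [8.33, 2.0, -4.33, -10.66, -16.99]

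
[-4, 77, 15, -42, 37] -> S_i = Random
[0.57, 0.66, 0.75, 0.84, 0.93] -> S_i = 0.57 + 0.09*i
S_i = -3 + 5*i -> [-3, 2, 7, 12, 17]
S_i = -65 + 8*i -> [-65, -57, -49, -41, -33]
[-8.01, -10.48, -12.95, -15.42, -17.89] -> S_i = -8.01 + -2.47*i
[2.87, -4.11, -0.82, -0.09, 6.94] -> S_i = Random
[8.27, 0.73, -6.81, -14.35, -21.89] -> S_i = 8.27 + -7.54*i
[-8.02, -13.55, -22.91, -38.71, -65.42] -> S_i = -8.02*1.69^i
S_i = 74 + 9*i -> [74, 83, 92, 101, 110]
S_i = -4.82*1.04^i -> [-4.82, -5.01, -5.21, -5.42, -5.64]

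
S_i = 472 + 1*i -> [472, 473, 474, 475, 476]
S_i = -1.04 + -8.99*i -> [-1.04, -10.03, -19.02, -28.01, -37.0]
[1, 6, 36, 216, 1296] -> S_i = 1*6^i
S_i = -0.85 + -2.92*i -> [-0.85, -3.77, -6.69, -9.61, -12.53]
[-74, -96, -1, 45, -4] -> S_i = Random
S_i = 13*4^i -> [13, 52, 208, 832, 3328]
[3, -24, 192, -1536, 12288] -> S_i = 3*-8^i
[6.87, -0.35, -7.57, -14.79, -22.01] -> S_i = 6.87 + -7.22*i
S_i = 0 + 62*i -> [0, 62, 124, 186, 248]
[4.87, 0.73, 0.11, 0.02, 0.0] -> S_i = 4.87*0.15^i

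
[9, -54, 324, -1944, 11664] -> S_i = 9*-6^i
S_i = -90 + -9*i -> [-90, -99, -108, -117, -126]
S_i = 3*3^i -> [3, 9, 27, 81, 243]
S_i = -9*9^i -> [-9, -81, -729, -6561, -59049]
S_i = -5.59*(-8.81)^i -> [-5.59, 49.25, -433.87, 3822.43, -33675.61]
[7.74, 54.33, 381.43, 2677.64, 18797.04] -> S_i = 7.74*7.02^i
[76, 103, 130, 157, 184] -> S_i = 76 + 27*i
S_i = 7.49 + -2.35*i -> [7.49, 5.14, 2.79, 0.44, -1.91]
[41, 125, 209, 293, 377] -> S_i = 41 + 84*i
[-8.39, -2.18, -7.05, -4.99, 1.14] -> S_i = Random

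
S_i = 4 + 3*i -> [4, 7, 10, 13, 16]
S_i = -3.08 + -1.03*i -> [-3.08, -4.11, -5.14, -6.17, -7.2]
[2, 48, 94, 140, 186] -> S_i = 2 + 46*i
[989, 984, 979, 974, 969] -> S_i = 989 + -5*i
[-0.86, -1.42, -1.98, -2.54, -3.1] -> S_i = -0.86 + -0.56*i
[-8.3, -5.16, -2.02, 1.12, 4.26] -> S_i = -8.30 + 3.14*i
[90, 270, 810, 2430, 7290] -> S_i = 90*3^i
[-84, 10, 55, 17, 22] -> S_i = Random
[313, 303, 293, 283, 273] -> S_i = 313 + -10*i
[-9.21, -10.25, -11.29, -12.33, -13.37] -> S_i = -9.21 + -1.04*i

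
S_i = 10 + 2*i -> [10, 12, 14, 16, 18]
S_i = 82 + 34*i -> [82, 116, 150, 184, 218]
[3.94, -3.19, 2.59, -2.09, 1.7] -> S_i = 3.94*(-0.81)^i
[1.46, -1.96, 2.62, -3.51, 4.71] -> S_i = 1.46*(-1.34)^i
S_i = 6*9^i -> [6, 54, 486, 4374, 39366]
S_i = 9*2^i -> [9, 18, 36, 72, 144]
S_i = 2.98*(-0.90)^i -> [2.98, -2.68, 2.41, -2.17, 1.96]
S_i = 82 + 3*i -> [82, 85, 88, 91, 94]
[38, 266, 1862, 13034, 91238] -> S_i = 38*7^i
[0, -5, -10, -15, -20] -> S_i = 0 + -5*i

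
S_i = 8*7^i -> [8, 56, 392, 2744, 19208]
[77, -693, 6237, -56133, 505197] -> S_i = 77*-9^i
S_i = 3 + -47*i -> [3, -44, -91, -138, -185]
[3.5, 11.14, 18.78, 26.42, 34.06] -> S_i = 3.50 + 7.64*i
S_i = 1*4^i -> [1, 4, 16, 64, 256]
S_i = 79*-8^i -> [79, -632, 5056, -40448, 323584]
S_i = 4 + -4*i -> [4, 0, -4, -8, -12]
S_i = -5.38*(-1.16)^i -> [-5.38, 6.24, -7.24, 8.4, -9.74]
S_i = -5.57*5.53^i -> [-5.57, -30.8, -170.34, -941.96, -5209.02]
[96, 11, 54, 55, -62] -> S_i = Random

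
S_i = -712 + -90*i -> [-712, -802, -892, -982, -1072]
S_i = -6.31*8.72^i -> [-6.31, -55.02, -479.8, -4183.88, -36483.4]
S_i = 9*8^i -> [9, 72, 576, 4608, 36864]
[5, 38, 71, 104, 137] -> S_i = 5 + 33*i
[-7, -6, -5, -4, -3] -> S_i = -7 + 1*i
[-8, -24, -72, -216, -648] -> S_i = -8*3^i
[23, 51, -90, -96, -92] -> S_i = Random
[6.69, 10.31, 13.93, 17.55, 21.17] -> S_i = 6.69 + 3.62*i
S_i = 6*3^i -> [6, 18, 54, 162, 486]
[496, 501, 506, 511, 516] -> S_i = 496 + 5*i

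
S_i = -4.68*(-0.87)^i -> [-4.68, 4.07, -3.54, 3.08, -2.68]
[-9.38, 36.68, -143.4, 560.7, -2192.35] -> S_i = -9.38*(-3.91)^i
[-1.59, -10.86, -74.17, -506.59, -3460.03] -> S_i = -1.59*6.83^i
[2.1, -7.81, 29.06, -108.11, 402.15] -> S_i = 2.10*(-3.72)^i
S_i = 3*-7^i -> [3, -21, 147, -1029, 7203]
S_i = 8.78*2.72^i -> [8.78, 23.88, 64.96, 176.69, 480.58]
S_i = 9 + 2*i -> [9, 11, 13, 15, 17]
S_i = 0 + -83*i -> [0, -83, -166, -249, -332]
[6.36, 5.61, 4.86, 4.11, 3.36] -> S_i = 6.36 + -0.75*i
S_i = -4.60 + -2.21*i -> [-4.6, -6.81, -9.02, -11.23, -13.44]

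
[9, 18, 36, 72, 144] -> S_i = 9*2^i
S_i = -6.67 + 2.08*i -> [-6.67, -4.59, -2.51, -0.43, 1.65]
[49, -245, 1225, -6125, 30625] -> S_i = 49*-5^i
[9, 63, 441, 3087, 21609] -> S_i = 9*7^i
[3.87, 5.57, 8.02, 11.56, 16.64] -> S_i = 3.87*1.44^i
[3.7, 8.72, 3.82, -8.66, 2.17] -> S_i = Random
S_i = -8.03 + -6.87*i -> [-8.03, -14.9, -21.77, -28.64, -35.51]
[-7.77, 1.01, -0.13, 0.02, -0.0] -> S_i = -7.77*(-0.13)^i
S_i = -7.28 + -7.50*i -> [-7.28, -14.78, -22.28, -29.78, -37.28]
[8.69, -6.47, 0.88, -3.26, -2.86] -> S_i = Random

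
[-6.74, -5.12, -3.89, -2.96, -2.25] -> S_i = -6.74*0.76^i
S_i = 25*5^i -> [25, 125, 625, 3125, 15625]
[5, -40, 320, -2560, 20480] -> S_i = 5*-8^i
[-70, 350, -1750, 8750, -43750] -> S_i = -70*-5^i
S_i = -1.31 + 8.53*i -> [-1.31, 7.22, 15.75, 24.28, 32.81]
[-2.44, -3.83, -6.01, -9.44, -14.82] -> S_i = -2.44*1.57^i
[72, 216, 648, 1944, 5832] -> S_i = 72*3^i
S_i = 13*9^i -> [13, 117, 1053, 9477, 85293]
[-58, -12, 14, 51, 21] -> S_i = Random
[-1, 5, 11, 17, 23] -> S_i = -1 + 6*i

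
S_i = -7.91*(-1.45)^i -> [-7.91, 11.47, -16.63, 24.11, -34.97]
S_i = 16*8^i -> [16, 128, 1024, 8192, 65536]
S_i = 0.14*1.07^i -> [0.14, 0.15, 0.16, 0.17, 0.18]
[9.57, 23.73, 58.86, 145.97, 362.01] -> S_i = 9.57*2.48^i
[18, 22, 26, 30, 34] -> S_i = 18 + 4*i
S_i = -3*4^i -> [-3, -12, -48, -192, -768]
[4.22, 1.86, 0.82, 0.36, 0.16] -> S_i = 4.22*0.44^i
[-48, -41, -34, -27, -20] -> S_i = -48 + 7*i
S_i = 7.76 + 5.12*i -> [7.76, 12.88, 18.0, 23.12, 28.24]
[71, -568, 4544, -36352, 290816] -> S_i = 71*-8^i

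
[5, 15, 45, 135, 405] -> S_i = 5*3^i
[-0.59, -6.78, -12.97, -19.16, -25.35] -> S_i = -0.59 + -6.19*i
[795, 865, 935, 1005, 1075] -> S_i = 795 + 70*i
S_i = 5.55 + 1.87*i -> [5.55, 7.42, 9.29, 11.16, 13.03]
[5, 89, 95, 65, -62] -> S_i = Random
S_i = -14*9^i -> [-14, -126, -1134, -10206, -91854]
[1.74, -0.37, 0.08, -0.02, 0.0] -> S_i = 1.74*(-0.21)^i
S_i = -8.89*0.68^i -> [-8.89, -6.05, -4.11, -2.8, -1.9]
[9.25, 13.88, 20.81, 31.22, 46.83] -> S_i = 9.25*1.50^i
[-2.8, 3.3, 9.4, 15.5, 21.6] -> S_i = -2.80 + 6.10*i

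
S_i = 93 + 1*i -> [93, 94, 95, 96, 97]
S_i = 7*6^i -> [7, 42, 252, 1512, 9072]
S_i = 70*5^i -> [70, 350, 1750, 8750, 43750]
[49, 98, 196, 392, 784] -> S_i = 49*2^i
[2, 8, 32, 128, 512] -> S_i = 2*4^i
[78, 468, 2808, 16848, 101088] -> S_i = 78*6^i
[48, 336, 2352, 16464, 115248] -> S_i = 48*7^i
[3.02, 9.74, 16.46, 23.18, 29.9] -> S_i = 3.02 + 6.72*i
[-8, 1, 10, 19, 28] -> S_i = -8 + 9*i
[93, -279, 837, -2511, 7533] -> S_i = 93*-3^i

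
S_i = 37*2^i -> [37, 74, 148, 296, 592]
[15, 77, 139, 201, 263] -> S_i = 15 + 62*i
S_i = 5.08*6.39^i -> [5.08, 32.46, 207.43, 1325.46, 8469.68]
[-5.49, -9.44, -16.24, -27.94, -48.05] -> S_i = -5.49*1.72^i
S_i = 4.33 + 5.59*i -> [4.33, 9.92, 15.51, 21.1, 26.69]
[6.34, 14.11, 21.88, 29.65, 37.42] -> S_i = 6.34 + 7.77*i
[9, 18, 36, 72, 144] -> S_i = 9*2^i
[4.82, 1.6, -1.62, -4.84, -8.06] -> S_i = 4.82 + -3.22*i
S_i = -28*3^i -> [-28, -84, -252, -756, -2268]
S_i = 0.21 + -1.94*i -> [0.21, -1.73, -3.67, -5.61, -7.55]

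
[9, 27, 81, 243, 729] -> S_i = 9*3^i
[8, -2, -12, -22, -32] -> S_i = 8 + -10*i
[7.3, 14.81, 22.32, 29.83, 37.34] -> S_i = 7.30 + 7.51*i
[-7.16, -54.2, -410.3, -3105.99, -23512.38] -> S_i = -7.16*7.57^i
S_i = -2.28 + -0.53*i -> [-2.28, -2.81, -3.34, -3.87, -4.4]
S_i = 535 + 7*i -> [535, 542, 549, 556, 563]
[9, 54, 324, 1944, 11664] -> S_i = 9*6^i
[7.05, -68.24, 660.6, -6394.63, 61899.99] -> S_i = 7.05*(-9.68)^i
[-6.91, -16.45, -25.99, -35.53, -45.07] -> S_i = -6.91 + -9.54*i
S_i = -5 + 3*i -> [-5, -2, 1, 4, 7]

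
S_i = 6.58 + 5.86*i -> [6.58, 12.44, 18.3, 24.16, 30.02]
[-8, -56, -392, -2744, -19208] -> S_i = -8*7^i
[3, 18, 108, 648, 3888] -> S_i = 3*6^i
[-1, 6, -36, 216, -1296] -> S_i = -1*-6^i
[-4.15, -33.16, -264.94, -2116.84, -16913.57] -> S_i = -4.15*7.99^i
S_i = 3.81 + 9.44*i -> [3.81, 13.25, 22.69, 32.13, 41.57]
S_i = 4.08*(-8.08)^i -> [4.08, -32.97, 266.37, -2152.26, 17390.24]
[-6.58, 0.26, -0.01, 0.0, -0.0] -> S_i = -6.58*(-0.04)^i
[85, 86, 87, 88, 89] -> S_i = 85 + 1*i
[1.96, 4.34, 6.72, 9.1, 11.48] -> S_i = 1.96 + 2.38*i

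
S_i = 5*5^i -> [5, 25, 125, 625, 3125]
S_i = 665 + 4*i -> [665, 669, 673, 677, 681]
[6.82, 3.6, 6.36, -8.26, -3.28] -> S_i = Random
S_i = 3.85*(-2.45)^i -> [3.85, -9.43, 23.11, -56.62, 138.72]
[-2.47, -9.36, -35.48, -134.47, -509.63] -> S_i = -2.47*3.79^i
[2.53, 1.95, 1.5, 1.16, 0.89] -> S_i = 2.53*0.77^i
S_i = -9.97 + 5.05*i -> [-9.97, -4.92, 0.13, 5.18, 10.23]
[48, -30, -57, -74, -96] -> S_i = Random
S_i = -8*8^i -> [-8, -64, -512, -4096, -32768]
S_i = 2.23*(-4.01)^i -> [2.23, -8.94, 35.86, -143.79, 576.61]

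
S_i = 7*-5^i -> [7, -35, 175, -875, 4375]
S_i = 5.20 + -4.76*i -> [5.2, 0.44, -4.32, -9.08, -13.84]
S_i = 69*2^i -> [69, 138, 276, 552, 1104]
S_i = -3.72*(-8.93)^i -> [-3.72, 33.22, -296.65, 2649.09, -23656.41]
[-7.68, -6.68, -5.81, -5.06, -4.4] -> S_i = -7.68*0.87^i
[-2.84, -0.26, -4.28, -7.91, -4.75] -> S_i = Random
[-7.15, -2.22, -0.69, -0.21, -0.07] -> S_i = -7.15*0.31^i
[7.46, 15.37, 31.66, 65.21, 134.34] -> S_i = 7.46*2.06^i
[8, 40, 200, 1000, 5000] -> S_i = 8*5^i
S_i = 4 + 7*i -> [4, 11, 18, 25, 32]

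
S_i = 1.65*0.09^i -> [1.65, 0.15, 0.01, 0.0, 0.0]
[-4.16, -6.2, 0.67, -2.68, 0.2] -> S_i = Random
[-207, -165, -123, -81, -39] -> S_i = -207 + 42*i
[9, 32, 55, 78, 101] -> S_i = 9 + 23*i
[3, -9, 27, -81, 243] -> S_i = 3*-3^i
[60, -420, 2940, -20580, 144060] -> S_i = 60*-7^i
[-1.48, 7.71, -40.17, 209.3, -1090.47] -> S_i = -1.48*(-5.21)^i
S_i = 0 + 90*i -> [0, 90, 180, 270, 360]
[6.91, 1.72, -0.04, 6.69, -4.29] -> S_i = Random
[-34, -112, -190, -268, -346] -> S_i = -34 + -78*i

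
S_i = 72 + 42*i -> [72, 114, 156, 198, 240]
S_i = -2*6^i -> [-2, -12, -72, -432, -2592]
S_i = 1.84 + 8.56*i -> [1.84, 10.4, 18.96, 27.52, 36.08]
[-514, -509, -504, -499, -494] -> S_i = -514 + 5*i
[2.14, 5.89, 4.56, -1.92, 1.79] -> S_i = Random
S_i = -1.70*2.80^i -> [-1.7, -4.76, -13.33, -37.32, -104.49]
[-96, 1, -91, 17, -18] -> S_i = Random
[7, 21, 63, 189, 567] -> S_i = 7*3^i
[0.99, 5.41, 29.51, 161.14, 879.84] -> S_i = 0.99*5.46^i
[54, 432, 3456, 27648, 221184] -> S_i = 54*8^i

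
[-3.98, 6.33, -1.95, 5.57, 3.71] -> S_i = Random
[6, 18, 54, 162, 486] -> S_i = 6*3^i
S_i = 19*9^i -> [19, 171, 1539, 13851, 124659]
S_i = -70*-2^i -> [-70, 140, -280, 560, -1120]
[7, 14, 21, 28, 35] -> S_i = 7 + 7*i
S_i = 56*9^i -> [56, 504, 4536, 40824, 367416]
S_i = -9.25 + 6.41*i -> [-9.25, -2.84, 3.57, 9.98, 16.39]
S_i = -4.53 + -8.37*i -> [-4.53, -12.9, -21.27, -29.64, -38.01]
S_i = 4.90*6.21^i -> [4.9, 30.43, 188.96, 1173.47, 7287.23]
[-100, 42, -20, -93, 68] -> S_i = Random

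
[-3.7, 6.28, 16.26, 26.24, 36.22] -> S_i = -3.70 + 9.98*i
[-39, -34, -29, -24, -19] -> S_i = -39 + 5*i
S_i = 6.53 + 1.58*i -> [6.53, 8.11, 9.69, 11.27, 12.85]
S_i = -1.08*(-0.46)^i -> [-1.08, 0.5, -0.23, 0.11, -0.05]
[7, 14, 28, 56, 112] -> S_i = 7*2^i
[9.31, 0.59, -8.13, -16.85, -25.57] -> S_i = 9.31 + -8.72*i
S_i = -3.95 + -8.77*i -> [-3.95, -12.72, -21.49, -30.26, -39.03]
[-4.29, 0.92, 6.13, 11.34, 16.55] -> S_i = -4.29 + 5.21*i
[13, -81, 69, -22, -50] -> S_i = Random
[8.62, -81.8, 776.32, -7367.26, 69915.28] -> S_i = 8.62*(-9.49)^i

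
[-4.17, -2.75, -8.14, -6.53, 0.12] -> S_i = Random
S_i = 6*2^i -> [6, 12, 24, 48, 96]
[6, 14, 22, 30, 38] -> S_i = 6 + 8*i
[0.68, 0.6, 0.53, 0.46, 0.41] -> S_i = 0.68*0.88^i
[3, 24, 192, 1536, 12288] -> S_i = 3*8^i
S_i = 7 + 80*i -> [7, 87, 167, 247, 327]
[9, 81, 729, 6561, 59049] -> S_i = 9*9^i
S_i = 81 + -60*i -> [81, 21, -39, -99, -159]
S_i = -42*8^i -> [-42, -336, -2688, -21504, -172032]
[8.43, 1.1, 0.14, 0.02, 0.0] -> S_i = 8.43*0.13^i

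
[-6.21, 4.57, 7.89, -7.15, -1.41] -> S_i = Random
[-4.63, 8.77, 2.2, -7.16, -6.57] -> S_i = Random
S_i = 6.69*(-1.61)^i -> [6.69, -10.77, 17.34, -27.92, 44.95]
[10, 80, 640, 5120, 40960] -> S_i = 10*8^i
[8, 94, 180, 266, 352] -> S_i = 8 + 86*i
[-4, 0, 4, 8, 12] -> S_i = -4 + 4*i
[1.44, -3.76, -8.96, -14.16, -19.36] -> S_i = 1.44 + -5.20*i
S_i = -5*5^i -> [-5, -25, -125, -625, -3125]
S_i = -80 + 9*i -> [-80, -71, -62, -53, -44]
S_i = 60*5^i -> [60, 300, 1500, 7500, 37500]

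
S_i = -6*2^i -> [-6, -12, -24, -48, -96]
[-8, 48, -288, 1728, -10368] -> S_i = -8*-6^i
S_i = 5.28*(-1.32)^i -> [5.28, -6.97, 9.2, -12.14, 16.03]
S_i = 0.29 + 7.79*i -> [0.29, 8.08, 15.87, 23.66, 31.45]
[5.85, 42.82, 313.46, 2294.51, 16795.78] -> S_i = 5.85*7.32^i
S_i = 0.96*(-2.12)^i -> [0.96, -2.04, 4.31, -9.15, 19.39]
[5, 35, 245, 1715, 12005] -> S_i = 5*7^i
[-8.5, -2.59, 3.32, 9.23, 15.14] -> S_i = -8.50 + 5.91*i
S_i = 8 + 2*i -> [8, 10, 12, 14, 16]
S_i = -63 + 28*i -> [-63, -35, -7, 21, 49]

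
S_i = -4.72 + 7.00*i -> [-4.72, 2.28, 9.28, 16.28, 23.28]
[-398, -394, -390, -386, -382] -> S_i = -398 + 4*i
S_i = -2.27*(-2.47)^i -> [-2.27, 5.61, -13.85, 34.21, -84.49]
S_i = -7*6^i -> [-7, -42, -252, -1512, -9072]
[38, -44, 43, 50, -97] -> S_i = Random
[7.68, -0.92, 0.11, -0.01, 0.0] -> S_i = 7.68*(-0.12)^i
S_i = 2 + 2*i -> [2, 4, 6, 8, 10]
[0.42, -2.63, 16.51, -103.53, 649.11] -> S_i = 0.42*(-6.27)^i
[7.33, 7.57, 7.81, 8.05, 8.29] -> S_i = 7.33 + 0.24*i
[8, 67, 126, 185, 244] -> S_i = 8 + 59*i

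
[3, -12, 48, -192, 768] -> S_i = 3*-4^i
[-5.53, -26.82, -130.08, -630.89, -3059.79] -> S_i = -5.53*4.85^i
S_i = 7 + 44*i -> [7, 51, 95, 139, 183]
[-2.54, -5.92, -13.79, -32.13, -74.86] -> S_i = -2.54*2.33^i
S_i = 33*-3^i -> [33, -99, 297, -891, 2673]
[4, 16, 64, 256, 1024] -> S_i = 4*4^i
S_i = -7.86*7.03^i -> [-7.86, -55.26, -388.45, -2730.79, -19197.46]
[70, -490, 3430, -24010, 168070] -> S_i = 70*-7^i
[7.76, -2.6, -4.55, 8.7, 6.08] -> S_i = Random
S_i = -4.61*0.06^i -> [-4.61, -0.28, -0.02, -0.0, -0.0]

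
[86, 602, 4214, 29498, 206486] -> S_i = 86*7^i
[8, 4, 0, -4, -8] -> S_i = 8 + -4*i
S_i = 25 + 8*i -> [25, 33, 41, 49, 57]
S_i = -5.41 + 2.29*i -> [-5.41, -3.12, -0.83, 1.46, 3.75]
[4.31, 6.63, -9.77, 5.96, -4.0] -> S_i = Random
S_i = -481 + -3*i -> [-481, -484, -487, -490, -493]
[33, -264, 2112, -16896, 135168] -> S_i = 33*-8^i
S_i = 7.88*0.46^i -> [7.88, 3.62, 1.67, 0.77, 0.35]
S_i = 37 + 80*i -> [37, 117, 197, 277, 357]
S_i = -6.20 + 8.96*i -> [-6.2, 2.76, 11.72, 20.68, 29.64]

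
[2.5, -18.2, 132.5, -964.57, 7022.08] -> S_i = 2.50*(-7.28)^i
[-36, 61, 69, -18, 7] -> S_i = Random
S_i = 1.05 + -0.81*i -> [1.05, 0.24, -0.57, -1.38, -2.19]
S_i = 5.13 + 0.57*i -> [5.13, 5.7, 6.27, 6.84, 7.41]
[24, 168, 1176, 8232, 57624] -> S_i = 24*7^i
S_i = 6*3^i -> [6, 18, 54, 162, 486]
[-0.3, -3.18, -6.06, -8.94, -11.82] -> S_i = -0.30 + -2.88*i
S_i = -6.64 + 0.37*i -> [-6.64, -6.27, -5.9, -5.53, -5.16]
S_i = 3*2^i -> [3, 6, 12, 24, 48]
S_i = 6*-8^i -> [6, -48, 384, -3072, 24576]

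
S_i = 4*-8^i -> [4, -32, 256, -2048, 16384]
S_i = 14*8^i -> [14, 112, 896, 7168, 57344]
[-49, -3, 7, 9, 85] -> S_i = Random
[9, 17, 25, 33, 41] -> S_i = 9 + 8*i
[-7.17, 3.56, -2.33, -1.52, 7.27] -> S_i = Random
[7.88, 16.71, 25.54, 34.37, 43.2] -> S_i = 7.88 + 8.83*i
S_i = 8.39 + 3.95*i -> [8.39, 12.34, 16.29, 20.24, 24.19]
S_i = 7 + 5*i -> [7, 12, 17, 22, 27]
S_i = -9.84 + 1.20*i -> [-9.84, -8.64, -7.44, -6.24, -5.04]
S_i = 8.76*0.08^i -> [8.76, 0.7, 0.06, 0.0, 0.0]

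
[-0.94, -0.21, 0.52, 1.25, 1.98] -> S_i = -0.94 + 0.73*i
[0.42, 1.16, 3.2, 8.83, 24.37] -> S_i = 0.42*2.76^i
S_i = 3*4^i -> [3, 12, 48, 192, 768]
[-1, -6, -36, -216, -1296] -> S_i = -1*6^i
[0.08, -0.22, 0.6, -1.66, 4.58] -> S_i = 0.08*(-2.75)^i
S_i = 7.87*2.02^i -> [7.87, 15.9, 32.11, 64.87, 131.03]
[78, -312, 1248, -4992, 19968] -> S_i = 78*-4^i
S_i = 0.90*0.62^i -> [0.9, 0.56, 0.35, 0.21, 0.13]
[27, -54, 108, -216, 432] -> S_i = 27*-2^i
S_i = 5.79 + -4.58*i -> [5.79, 1.21, -3.37, -7.95, -12.53]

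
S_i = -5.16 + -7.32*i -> [-5.16, -12.48, -19.8, -27.12, -34.44]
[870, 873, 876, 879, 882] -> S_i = 870 + 3*i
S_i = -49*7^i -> [-49, -343, -2401, -16807, -117649]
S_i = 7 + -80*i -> [7, -73, -153, -233, -313]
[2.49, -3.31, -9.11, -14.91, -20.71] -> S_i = 2.49 + -5.80*i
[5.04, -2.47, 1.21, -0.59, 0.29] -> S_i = 5.04*(-0.49)^i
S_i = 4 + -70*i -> [4, -66, -136, -206, -276]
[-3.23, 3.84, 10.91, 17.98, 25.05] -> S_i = -3.23 + 7.07*i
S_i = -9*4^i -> [-9, -36, -144, -576, -2304]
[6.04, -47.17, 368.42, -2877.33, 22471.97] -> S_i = 6.04*(-7.81)^i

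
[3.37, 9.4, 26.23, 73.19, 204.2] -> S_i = 3.37*2.79^i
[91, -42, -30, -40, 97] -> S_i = Random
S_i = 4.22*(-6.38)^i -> [4.22, -26.92, 171.77, -1095.91, 6991.9]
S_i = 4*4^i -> [4, 16, 64, 256, 1024]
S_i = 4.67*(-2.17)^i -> [4.67, -10.13, 21.99, -47.72, 103.55]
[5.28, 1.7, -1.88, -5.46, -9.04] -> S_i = 5.28 + -3.58*i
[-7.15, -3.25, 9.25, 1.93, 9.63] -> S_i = Random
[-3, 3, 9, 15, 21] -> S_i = -3 + 6*i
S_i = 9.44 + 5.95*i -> [9.44, 15.39, 21.34, 27.29, 33.24]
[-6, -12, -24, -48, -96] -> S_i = -6*2^i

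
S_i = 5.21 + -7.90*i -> [5.21, -2.69, -10.59, -18.49, -26.39]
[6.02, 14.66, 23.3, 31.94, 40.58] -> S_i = 6.02 + 8.64*i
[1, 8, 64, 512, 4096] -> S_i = 1*8^i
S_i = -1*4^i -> [-1, -4, -16, -64, -256]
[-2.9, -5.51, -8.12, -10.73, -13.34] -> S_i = -2.90 + -2.61*i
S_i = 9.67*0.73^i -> [9.67, 7.06, 5.15, 3.76, 2.75]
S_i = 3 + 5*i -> [3, 8, 13, 18, 23]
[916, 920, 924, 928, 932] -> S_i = 916 + 4*i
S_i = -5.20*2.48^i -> [-5.2, -12.9, -31.98, -79.32, -196.7]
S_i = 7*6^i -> [7, 42, 252, 1512, 9072]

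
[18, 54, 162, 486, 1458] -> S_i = 18*3^i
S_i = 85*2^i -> [85, 170, 340, 680, 1360]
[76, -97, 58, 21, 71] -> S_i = Random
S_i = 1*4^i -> [1, 4, 16, 64, 256]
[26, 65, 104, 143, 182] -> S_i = 26 + 39*i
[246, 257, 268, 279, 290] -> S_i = 246 + 11*i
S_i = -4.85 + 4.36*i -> [-4.85, -0.49, 3.87, 8.23, 12.59]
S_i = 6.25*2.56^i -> [6.25, 16.0, 40.96, 104.86, 268.44]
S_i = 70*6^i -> [70, 420, 2520, 15120, 90720]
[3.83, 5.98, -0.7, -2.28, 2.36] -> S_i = Random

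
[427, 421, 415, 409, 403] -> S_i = 427 + -6*i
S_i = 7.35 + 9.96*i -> [7.35, 17.31, 27.27, 37.23, 47.19]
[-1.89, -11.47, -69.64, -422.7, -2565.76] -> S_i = -1.89*6.07^i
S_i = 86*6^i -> [86, 516, 3096, 18576, 111456]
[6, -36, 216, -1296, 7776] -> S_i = 6*-6^i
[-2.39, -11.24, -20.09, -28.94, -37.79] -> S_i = -2.39 + -8.85*i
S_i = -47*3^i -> [-47, -141, -423, -1269, -3807]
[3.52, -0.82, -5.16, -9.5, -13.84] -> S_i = 3.52 + -4.34*i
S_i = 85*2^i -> [85, 170, 340, 680, 1360]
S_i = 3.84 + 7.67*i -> [3.84, 11.51, 19.18, 26.85, 34.52]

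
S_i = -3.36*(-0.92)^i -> [-3.36, 3.09, -2.84, 2.62, -2.41]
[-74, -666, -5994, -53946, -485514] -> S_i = -74*9^i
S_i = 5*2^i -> [5, 10, 20, 40, 80]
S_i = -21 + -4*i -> [-21, -25, -29, -33, -37]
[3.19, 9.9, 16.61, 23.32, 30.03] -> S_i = 3.19 + 6.71*i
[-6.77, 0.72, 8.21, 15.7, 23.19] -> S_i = -6.77 + 7.49*i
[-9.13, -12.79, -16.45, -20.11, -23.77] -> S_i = -9.13 + -3.66*i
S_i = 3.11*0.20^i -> [3.11, 0.62, 0.12, 0.02, 0.0]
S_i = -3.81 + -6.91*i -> [-3.81, -10.72, -17.63, -24.54, -31.45]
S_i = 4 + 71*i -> [4, 75, 146, 217, 288]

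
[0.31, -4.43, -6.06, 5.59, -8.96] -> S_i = Random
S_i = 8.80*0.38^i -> [8.8, 3.34, 1.27, 0.48, 0.18]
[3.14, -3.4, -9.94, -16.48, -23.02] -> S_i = 3.14 + -6.54*i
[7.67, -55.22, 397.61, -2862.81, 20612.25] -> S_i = 7.67*(-7.20)^i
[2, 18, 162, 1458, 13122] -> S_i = 2*9^i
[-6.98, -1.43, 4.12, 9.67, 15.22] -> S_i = -6.98 + 5.55*i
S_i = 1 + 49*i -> [1, 50, 99, 148, 197]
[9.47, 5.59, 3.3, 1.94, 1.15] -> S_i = 9.47*0.59^i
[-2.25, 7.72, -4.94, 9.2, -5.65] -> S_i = Random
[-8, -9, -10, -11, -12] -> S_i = -8 + -1*i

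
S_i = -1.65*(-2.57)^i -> [-1.65, 4.24, -10.9, 28.01, -71.98]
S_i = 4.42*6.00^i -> [4.42, 26.52, 159.12, 954.72, 5728.32]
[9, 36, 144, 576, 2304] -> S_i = 9*4^i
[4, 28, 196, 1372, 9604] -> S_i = 4*7^i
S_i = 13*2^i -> [13, 26, 52, 104, 208]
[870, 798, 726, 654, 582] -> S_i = 870 + -72*i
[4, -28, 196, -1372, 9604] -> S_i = 4*-7^i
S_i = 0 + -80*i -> [0, -80, -160, -240, -320]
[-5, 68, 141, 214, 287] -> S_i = -5 + 73*i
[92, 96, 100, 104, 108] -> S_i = 92 + 4*i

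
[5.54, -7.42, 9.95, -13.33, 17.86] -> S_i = 5.54*(-1.34)^i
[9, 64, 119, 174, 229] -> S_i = 9 + 55*i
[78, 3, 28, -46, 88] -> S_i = Random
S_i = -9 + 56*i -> [-9, 47, 103, 159, 215]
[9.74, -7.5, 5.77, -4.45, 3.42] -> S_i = 9.74*(-0.77)^i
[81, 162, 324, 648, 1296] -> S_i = 81*2^i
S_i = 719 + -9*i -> [719, 710, 701, 692, 683]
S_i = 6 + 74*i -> [6, 80, 154, 228, 302]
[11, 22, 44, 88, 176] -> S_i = 11*2^i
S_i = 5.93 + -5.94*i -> [5.93, -0.01, -5.95, -11.89, -17.83]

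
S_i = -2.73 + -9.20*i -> [-2.73, -11.93, -21.13, -30.33, -39.53]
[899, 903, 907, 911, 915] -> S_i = 899 + 4*i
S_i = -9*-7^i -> [-9, 63, -441, 3087, -21609]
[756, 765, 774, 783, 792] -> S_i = 756 + 9*i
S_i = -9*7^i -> [-9, -63, -441, -3087, -21609]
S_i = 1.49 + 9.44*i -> [1.49, 10.93, 20.37, 29.81, 39.25]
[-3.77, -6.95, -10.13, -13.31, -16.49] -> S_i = -3.77 + -3.18*i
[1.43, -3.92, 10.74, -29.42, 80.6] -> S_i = 1.43*(-2.74)^i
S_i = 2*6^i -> [2, 12, 72, 432, 2592]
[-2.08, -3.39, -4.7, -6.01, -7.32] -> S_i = -2.08 + -1.31*i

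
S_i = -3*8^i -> [-3, -24, -192, -1536, -12288]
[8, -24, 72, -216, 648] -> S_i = 8*-3^i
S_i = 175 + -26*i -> [175, 149, 123, 97, 71]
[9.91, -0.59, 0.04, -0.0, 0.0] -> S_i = 9.91*(-0.06)^i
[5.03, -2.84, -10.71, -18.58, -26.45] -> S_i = 5.03 + -7.87*i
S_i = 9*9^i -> [9, 81, 729, 6561, 59049]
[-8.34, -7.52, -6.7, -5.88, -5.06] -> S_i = -8.34 + 0.82*i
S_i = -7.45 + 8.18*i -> [-7.45, 0.73, 8.91, 17.09, 25.27]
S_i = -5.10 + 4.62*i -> [-5.1, -0.48, 4.14, 8.76, 13.38]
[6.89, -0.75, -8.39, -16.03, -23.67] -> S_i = 6.89 + -7.64*i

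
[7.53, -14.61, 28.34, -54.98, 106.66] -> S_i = 7.53*(-1.94)^i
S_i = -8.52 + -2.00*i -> [-8.52, -10.52, -12.52, -14.52, -16.52]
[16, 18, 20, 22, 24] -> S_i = 16 + 2*i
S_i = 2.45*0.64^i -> [2.45, 1.57, 1.0, 0.64, 0.41]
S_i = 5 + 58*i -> [5, 63, 121, 179, 237]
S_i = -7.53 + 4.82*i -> [-7.53, -2.71, 2.11, 6.93, 11.75]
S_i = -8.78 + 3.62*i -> [-8.78, -5.16, -1.54, 2.08, 5.7]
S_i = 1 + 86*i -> [1, 87, 173, 259, 345]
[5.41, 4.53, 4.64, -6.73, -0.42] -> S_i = Random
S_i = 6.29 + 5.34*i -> [6.29, 11.63, 16.97, 22.31, 27.65]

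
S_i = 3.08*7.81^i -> [3.08, 24.05, 187.87, 1467.25, 11459.21]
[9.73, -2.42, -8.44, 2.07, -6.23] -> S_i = Random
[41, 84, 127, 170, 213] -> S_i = 41 + 43*i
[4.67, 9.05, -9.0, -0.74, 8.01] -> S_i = Random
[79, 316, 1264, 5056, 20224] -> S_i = 79*4^i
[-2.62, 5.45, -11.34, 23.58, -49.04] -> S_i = -2.62*(-2.08)^i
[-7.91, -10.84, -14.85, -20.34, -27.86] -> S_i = -7.91*1.37^i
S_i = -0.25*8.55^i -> [-0.25, -2.14, -18.28, -156.26, -1335.99]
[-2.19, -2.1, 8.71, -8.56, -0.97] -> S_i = Random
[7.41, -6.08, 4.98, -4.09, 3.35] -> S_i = 7.41*(-0.82)^i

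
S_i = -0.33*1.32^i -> [-0.33, -0.44, -0.57, -0.76, -1.0]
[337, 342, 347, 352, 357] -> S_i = 337 + 5*i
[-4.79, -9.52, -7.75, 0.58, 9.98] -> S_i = Random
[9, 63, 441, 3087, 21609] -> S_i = 9*7^i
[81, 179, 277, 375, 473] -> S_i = 81 + 98*i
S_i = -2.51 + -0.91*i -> [-2.51, -3.42, -4.33, -5.24, -6.15]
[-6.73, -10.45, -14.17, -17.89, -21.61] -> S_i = -6.73 + -3.72*i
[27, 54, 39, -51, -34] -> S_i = Random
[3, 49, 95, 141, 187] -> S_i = 3 + 46*i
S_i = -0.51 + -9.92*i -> [-0.51, -10.43, -20.35, -30.27, -40.19]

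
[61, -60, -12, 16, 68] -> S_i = Random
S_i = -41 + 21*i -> [-41, -20, 1, 22, 43]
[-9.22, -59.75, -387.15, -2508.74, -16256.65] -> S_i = -9.22*6.48^i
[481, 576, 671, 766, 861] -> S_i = 481 + 95*i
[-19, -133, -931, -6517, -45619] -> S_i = -19*7^i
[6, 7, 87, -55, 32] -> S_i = Random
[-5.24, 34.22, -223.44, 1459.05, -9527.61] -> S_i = -5.24*(-6.53)^i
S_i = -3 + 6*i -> [-3, 3, 9, 15, 21]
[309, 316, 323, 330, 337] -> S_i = 309 + 7*i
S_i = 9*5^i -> [9, 45, 225, 1125, 5625]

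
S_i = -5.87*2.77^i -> [-5.87, -16.26, -45.04, -124.76, -345.59]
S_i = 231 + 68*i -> [231, 299, 367, 435, 503]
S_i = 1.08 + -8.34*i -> [1.08, -7.26, -15.6, -23.94, -32.28]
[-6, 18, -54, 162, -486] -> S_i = -6*-3^i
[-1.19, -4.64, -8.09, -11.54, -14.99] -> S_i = -1.19 + -3.45*i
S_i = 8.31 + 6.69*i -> [8.31, 15.0, 21.69, 28.38, 35.07]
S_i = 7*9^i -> [7, 63, 567, 5103, 45927]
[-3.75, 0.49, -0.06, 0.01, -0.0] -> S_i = -3.75*(-0.13)^i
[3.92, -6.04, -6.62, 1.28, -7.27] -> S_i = Random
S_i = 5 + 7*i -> [5, 12, 19, 26, 33]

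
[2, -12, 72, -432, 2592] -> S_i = 2*-6^i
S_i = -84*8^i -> [-84, -672, -5376, -43008, -344064]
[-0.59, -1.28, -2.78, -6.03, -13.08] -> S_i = -0.59*2.17^i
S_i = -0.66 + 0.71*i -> [-0.66, 0.05, 0.76, 1.47, 2.18]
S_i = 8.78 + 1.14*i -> [8.78, 9.92, 11.06, 12.2, 13.34]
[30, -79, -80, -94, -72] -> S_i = Random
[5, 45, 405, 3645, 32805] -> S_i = 5*9^i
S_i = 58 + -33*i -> [58, 25, -8, -41, -74]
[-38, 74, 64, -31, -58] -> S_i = Random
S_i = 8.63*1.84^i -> [8.63, 15.88, 29.22, 53.76, 98.92]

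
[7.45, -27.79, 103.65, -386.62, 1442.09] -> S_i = 7.45*(-3.73)^i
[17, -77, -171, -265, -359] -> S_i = 17 + -94*i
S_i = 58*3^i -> [58, 174, 522, 1566, 4698]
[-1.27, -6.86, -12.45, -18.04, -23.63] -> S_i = -1.27 + -5.59*i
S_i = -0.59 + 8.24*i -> [-0.59, 7.65, 15.89, 24.13, 32.37]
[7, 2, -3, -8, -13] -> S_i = 7 + -5*i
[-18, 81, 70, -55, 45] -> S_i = Random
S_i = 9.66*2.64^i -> [9.66, 25.5, 67.33, 177.74, 469.24]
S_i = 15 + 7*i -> [15, 22, 29, 36, 43]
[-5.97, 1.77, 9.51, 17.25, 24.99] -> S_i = -5.97 + 7.74*i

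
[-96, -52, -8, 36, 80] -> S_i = -96 + 44*i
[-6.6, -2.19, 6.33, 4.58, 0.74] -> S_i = Random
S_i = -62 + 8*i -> [-62, -54, -46, -38, -30]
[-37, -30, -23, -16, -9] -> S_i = -37 + 7*i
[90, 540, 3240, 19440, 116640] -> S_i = 90*6^i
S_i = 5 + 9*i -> [5, 14, 23, 32, 41]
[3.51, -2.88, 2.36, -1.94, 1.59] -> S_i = 3.51*(-0.82)^i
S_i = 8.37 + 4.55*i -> [8.37, 12.92, 17.47, 22.02, 26.57]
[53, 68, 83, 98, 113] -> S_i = 53 + 15*i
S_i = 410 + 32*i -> [410, 442, 474, 506, 538]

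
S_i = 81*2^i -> [81, 162, 324, 648, 1296]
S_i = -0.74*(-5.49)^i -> [-0.74, 4.06, -22.3, 122.45, -672.23]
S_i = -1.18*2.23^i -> [-1.18, -2.63, -5.87, -13.09, -29.18]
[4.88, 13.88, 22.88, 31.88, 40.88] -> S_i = 4.88 + 9.00*i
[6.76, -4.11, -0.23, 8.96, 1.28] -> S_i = Random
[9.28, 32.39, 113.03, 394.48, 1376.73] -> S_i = 9.28*3.49^i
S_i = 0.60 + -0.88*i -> [0.6, -0.28, -1.16, -2.04, -2.92]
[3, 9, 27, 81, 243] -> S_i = 3*3^i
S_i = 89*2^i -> [89, 178, 356, 712, 1424]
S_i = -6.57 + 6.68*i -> [-6.57, 0.11, 6.79, 13.47, 20.15]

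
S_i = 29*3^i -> [29, 87, 261, 783, 2349]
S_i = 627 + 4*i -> [627, 631, 635, 639, 643]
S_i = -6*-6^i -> [-6, 36, -216, 1296, -7776]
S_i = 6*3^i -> [6, 18, 54, 162, 486]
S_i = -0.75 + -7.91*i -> [-0.75, -8.66, -16.57, -24.48, -32.39]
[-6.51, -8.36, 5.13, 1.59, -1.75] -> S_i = Random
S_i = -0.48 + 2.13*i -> [-0.48, 1.65, 3.78, 5.91, 8.04]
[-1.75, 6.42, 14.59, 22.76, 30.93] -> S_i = -1.75 + 8.17*i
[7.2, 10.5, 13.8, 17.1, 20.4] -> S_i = 7.20 + 3.30*i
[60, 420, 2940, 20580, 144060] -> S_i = 60*7^i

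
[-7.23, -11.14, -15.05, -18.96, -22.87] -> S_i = -7.23 + -3.91*i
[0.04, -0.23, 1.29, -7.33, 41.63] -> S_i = 0.04*(-5.68)^i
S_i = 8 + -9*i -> [8, -1, -10, -19, -28]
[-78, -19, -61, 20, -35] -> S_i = Random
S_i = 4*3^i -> [4, 12, 36, 108, 324]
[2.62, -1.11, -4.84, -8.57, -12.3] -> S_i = 2.62 + -3.73*i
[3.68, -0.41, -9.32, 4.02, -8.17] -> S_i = Random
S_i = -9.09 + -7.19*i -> [-9.09, -16.28, -23.47, -30.66, -37.85]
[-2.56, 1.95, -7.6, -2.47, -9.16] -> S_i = Random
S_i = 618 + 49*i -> [618, 667, 716, 765, 814]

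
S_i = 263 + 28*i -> [263, 291, 319, 347, 375]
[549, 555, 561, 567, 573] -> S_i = 549 + 6*i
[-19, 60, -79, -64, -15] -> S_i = Random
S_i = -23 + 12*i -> [-23, -11, 1, 13, 25]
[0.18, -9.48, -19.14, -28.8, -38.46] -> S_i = 0.18 + -9.66*i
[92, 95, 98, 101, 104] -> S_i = 92 + 3*i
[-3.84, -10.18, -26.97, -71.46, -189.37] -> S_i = -3.84*2.65^i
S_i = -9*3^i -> [-9, -27, -81, -243, -729]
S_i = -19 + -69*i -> [-19, -88, -157, -226, -295]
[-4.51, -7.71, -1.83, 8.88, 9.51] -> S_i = Random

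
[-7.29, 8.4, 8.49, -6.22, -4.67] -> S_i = Random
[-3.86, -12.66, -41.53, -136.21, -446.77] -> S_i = -3.86*3.28^i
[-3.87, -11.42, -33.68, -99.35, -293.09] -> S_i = -3.87*2.95^i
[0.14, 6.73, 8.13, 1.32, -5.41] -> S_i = Random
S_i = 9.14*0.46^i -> [9.14, 4.2, 1.93, 0.89, 0.41]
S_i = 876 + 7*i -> [876, 883, 890, 897, 904]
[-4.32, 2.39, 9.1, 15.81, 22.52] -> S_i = -4.32 + 6.71*i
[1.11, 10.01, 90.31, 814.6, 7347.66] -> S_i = 1.11*9.02^i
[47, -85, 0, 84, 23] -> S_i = Random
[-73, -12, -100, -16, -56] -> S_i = Random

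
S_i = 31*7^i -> [31, 217, 1519, 10633, 74431]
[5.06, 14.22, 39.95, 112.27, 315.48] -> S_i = 5.06*2.81^i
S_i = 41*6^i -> [41, 246, 1476, 8856, 53136]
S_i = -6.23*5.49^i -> [-6.23, -34.2, -187.77, -1030.87, -5659.49]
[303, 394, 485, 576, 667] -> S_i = 303 + 91*i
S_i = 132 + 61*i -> [132, 193, 254, 315, 376]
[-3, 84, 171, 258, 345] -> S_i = -3 + 87*i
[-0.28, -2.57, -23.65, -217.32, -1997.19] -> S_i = -0.28*9.19^i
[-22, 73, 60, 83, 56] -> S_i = Random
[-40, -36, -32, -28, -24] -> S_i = -40 + 4*i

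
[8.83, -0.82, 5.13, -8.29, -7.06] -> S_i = Random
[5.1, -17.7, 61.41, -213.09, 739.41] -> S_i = 5.10*(-3.47)^i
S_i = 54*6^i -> [54, 324, 1944, 11664, 69984]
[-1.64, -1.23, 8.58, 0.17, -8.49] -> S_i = Random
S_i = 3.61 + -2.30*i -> [3.61, 1.31, -0.99, -3.29, -5.59]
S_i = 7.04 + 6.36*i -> [7.04, 13.4, 19.76, 26.12, 32.48]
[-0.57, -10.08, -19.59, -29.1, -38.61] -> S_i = -0.57 + -9.51*i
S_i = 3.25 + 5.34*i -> [3.25, 8.59, 13.93, 19.27, 24.61]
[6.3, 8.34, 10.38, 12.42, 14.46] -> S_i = 6.30 + 2.04*i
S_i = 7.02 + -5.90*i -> [7.02, 1.12, -4.78, -10.68, -16.58]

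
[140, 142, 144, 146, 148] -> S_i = 140 + 2*i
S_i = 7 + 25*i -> [7, 32, 57, 82, 107]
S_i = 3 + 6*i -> [3, 9, 15, 21, 27]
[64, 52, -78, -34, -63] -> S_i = Random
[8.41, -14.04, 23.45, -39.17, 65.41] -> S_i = 8.41*(-1.67)^i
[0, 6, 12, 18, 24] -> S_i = 0 + 6*i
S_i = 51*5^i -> [51, 255, 1275, 6375, 31875]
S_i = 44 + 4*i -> [44, 48, 52, 56, 60]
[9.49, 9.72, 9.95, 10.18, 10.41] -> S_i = 9.49 + 0.23*i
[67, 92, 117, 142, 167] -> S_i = 67 + 25*i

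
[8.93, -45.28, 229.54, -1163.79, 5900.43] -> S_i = 8.93*(-5.07)^i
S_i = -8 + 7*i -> [-8, -1, 6, 13, 20]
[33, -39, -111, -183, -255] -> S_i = 33 + -72*i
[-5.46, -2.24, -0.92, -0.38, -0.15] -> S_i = -5.46*0.41^i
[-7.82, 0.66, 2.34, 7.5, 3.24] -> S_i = Random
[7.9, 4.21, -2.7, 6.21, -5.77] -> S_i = Random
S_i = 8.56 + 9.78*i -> [8.56, 18.34, 28.12, 37.9, 47.68]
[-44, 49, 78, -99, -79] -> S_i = Random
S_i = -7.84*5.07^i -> [-7.84, -39.75, -201.53, -1021.74, -5180.22]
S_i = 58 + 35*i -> [58, 93, 128, 163, 198]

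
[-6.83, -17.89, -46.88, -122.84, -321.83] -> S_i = -6.83*2.62^i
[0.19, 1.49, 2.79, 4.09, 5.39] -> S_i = 0.19 + 1.30*i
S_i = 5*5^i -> [5, 25, 125, 625, 3125]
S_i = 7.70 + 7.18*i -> [7.7, 14.88, 22.06, 29.24, 36.42]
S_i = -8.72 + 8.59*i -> [-8.72, -0.13, 8.46, 17.05, 25.64]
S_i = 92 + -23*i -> [92, 69, 46, 23, 0]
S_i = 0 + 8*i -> [0, 8, 16, 24, 32]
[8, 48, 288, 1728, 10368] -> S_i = 8*6^i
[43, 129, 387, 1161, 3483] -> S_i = 43*3^i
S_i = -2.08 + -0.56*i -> [-2.08, -2.64, -3.2, -3.76, -4.32]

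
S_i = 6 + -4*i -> [6, 2, -2, -6, -10]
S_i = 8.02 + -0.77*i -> [8.02, 7.25, 6.48, 5.71, 4.94]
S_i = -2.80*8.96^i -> [-2.8, -25.09, -224.79, -2014.1, -18046.38]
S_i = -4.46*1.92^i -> [-4.46, -8.56, -16.44, -31.57, -60.61]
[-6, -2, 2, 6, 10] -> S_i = -6 + 4*i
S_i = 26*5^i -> [26, 130, 650, 3250, 16250]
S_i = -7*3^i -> [-7, -21, -63, -189, -567]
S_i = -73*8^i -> [-73, -584, -4672, -37376, -299008]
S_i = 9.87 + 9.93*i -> [9.87, 19.8, 29.73, 39.66, 49.59]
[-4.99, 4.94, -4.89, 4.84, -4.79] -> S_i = -4.99*(-0.99)^i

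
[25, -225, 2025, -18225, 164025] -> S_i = 25*-9^i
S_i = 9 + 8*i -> [9, 17, 25, 33, 41]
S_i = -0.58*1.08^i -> [-0.58, -0.63, -0.68, -0.73, -0.79]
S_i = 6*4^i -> [6, 24, 96, 384, 1536]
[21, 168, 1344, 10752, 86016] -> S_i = 21*8^i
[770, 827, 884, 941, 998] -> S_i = 770 + 57*i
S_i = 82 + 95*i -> [82, 177, 272, 367, 462]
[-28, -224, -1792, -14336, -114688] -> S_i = -28*8^i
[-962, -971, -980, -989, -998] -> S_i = -962 + -9*i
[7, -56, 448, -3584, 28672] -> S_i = 7*-8^i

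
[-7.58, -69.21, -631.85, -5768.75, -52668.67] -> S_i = -7.58*9.13^i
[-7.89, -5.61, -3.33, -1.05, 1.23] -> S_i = -7.89 + 2.28*i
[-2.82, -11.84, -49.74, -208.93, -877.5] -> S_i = -2.82*4.20^i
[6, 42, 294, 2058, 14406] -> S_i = 6*7^i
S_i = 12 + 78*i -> [12, 90, 168, 246, 324]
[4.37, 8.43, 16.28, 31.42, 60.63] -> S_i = 4.37*1.93^i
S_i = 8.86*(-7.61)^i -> [8.86, -67.42, 513.1, -3904.7, 29714.77]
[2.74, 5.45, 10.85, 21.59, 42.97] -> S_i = 2.74*1.99^i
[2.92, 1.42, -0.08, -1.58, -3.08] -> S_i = 2.92 + -1.50*i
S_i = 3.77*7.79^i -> [3.77, 29.37, 228.78, 1782.19, 13883.25]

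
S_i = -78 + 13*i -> [-78, -65, -52, -39, -26]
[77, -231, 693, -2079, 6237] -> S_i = 77*-3^i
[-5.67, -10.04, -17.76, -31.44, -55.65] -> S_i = -5.67*1.77^i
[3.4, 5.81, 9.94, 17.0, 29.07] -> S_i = 3.40*1.71^i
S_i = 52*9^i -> [52, 468, 4212, 37908, 341172]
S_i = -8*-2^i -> [-8, 16, -32, 64, -128]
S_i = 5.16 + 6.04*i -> [5.16, 11.2, 17.24, 23.28, 29.32]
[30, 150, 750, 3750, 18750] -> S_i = 30*5^i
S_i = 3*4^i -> [3, 12, 48, 192, 768]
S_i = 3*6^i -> [3, 18, 108, 648, 3888]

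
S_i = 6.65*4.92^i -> [6.65, 32.72, 160.97, 791.98, 3896.57]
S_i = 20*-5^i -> [20, -100, 500, -2500, 12500]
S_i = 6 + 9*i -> [6, 15, 24, 33, 42]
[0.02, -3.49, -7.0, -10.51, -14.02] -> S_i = 0.02 + -3.51*i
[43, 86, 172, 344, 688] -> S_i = 43*2^i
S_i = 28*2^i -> [28, 56, 112, 224, 448]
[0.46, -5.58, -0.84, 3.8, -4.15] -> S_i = Random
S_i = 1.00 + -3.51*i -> [1.0, -2.51, -6.02, -9.53, -13.04]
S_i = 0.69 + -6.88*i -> [0.69, -6.19, -13.07, -19.95, -26.83]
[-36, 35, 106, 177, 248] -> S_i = -36 + 71*i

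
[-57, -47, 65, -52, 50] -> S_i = Random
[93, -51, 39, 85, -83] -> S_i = Random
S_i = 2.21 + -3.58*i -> [2.21, -1.37, -4.95, -8.53, -12.11]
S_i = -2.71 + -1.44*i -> [-2.71, -4.15, -5.59, -7.03, -8.47]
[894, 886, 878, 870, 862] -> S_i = 894 + -8*i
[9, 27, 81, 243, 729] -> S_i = 9*3^i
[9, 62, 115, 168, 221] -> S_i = 9 + 53*i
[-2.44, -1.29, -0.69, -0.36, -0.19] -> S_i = -2.44*0.53^i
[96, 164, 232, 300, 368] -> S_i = 96 + 68*i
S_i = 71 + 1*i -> [71, 72, 73, 74, 75]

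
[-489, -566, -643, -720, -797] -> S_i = -489 + -77*i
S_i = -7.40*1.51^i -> [-7.4, -11.17, -16.87, -25.48, -38.47]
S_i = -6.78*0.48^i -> [-6.78, -3.25, -1.56, -0.75, -0.36]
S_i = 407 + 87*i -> [407, 494, 581, 668, 755]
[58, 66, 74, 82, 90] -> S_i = 58 + 8*i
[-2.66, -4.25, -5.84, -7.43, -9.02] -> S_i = -2.66 + -1.59*i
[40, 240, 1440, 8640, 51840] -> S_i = 40*6^i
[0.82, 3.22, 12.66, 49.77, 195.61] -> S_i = 0.82*3.93^i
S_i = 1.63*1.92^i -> [1.63, 3.13, 6.01, 11.54, 22.15]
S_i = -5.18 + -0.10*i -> [-5.18, -5.28, -5.38, -5.48, -5.58]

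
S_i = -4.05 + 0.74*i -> [-4.05, -3.31, -2.57, -1.83, -1.09]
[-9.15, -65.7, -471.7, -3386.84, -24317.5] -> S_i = -9.15*7.18^i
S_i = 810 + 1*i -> [810, 811, 812, 813, 814]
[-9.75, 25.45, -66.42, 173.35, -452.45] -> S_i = -9.75*(-2.61)^i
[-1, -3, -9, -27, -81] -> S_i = -1*3^i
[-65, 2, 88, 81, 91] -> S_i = Random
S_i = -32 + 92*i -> [-32, 60, 152, 244, 336]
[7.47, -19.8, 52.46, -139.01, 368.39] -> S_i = 7.47*(-2.65)^i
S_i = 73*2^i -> [73, 146, 292, 584, 1168]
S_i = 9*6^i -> [9, 54, 324, 1944, 11664]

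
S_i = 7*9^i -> [7, 63, 567, 5103, 45927]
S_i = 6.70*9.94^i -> [6.7, 66.6, 661.98, 6580.12, 65406.41]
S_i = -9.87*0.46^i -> [-9.87, -4.54, -2.09, -0.96, -0.44]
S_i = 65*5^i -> [65, 325, 1625, 8125, 40625]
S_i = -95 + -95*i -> [-95, -190, -285, -380, -475]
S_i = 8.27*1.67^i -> [8.27, 13.81, 23.06, 38.52, 64.32]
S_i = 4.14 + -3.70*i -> [4.14, 0.44, -3.26, -6.96, -10.66]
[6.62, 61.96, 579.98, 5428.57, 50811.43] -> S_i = 6.62*9.36^i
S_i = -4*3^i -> [-4, -12, -36, -108, -324]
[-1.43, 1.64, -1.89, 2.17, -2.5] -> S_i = -1.43*(-1.15)^i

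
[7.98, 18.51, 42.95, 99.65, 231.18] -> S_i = 7.98*2.32^i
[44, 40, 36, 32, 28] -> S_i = 44 + -4*i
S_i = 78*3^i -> [78, 234, 702, 2106, 6318]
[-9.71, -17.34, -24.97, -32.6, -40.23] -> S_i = -9.71 + -7.63*i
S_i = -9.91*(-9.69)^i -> [-9.91, 96.03, -930.51, 9016.65, -87371.29]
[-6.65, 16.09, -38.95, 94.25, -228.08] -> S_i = -6.65*(-2.42)^i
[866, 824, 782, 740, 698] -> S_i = 866 + -42*i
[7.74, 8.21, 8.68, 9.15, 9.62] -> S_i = 7.74 + 0.47*i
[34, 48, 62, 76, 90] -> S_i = 34 + 14*i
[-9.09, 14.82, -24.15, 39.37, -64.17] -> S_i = -9.09*(-1.63)^i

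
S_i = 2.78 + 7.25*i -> [2.78, 10.03, 17.28, 24.53, 31.78]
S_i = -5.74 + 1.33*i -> [-5.74, -4.41, -3.08, -1.75, -0.42]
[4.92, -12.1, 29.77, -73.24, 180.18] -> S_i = 4.92*(-2.46)^i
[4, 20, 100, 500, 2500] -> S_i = 4*5^i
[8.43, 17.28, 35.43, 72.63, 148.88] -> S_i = 8.43*2.05^i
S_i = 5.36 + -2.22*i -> [5.36, 3.14, 0.92, -1.3, -3.52]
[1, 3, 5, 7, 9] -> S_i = 1 + 2*i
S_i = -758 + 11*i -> [-758, -747, -736, -725, -714]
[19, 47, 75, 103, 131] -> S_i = 19 + 28*i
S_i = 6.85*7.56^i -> [6.85, 51.79, 391.5, 2959.76, 22375.76]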